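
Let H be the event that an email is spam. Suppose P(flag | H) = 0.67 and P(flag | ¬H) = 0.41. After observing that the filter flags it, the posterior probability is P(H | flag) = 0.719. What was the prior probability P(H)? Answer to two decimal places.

P(H) = 0.61

In odds form, posterior odds = prior odds × likelihood ratio, so prior odds = posterior odds ÷ LR.
Posterior odds = 0.719/(1−0.719) = 2.5587. LR = 0.67/0.41 = 1.6341.
Prior odds = 2.5587/1.6341 = 1.5658, so P(H) = 1.5658/(1+1.5658) ≈ 0.61.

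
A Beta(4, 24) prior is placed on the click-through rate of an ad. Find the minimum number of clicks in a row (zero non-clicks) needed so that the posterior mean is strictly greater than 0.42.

After k clicks and 0 non-clicks the posterior is Beta(4+k, 24), with mean (4+k)/(4+24+k).
Set (4+k)/(28+k) > 0.42 and solve: k > (0.42·28 − 4)/(1 − 0.42) = 13.379.
The smallest integer exceeding 13.379 is 14.

k = 14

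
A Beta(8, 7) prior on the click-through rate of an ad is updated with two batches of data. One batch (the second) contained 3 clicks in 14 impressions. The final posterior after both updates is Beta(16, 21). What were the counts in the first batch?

Sequential conjugate updates are equivalent to a single update on the pooled data, so total successes = posterior α − prior α and total failures = posterior β − prior β.
Total across both batches: 16−8=8 clicks, 21−7=14 non-clicks.
Subtract the second batch: 8−3=5 clicks and 14−11=3 non-clicks.

5 clicks and 3 non-clicks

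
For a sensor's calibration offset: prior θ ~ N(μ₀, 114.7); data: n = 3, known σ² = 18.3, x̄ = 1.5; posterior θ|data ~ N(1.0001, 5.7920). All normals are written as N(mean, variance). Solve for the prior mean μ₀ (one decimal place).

μ₀ = -8.4

The posterior mean is a precision-weighted average: μ_n = (τ₀μ₀ + τ_data·x̄)/(τ₀+τ_data), with τ₀=1/σ₀² and τ_data=n/σ².
Here τ₀ = 1/114.7 = 0.008718 and τ_data = 3/18.3 = 0.163934, so τ_n = 0.172652.
Rearranging for μ₀: μ₀ = (μ_n·τ_n − τ_data·x̄)/τ₀ = (1.0001·0.172652 − 0.163934·1.5) / 0.008718 = -0.073232/0.008718 ≈ -8.4.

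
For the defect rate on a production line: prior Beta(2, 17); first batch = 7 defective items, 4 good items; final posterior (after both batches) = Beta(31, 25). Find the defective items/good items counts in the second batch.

22 defective items and 4 good items

Because Beta–binomial updating is additive in the counts, the combined data contributed (α_post−α_prior, β_post−β_prior) successes and failures.
Total across both batches: 31−2=29 defective items, 25−17=8 good items.
Subtract the first batch: 29−7=22 defective items and 8−4=4 good items.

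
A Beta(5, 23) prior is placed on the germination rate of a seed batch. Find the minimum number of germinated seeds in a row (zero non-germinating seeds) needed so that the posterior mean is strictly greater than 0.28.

After k germinated seeds and 0 non-germinating seeds the posterior is Beta(5+k, 23), with mean (5+k)/(5+23+k).
Set (5+k)/(28+k) > 0.28 and solve: k > (0.28·28 − 5)/(1 − 0.28) = 3.944.
The smallest integer exceeding 3.944 is 4.

k = 4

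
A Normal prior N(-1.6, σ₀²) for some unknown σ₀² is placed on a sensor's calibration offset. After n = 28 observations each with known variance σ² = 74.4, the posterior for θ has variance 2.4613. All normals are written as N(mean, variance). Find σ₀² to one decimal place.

σ₀² = 33.4

For the Normal–Normal model with known σ², precisions add: τ_n = τ₀ + n/σ².
So 1/σ₀² = 1/2.4613 − 28/74.4 = 0.406289 − 0.376344 = 0.029945.
Hence σ₀² = 1/0.029945 ≈ 33.4.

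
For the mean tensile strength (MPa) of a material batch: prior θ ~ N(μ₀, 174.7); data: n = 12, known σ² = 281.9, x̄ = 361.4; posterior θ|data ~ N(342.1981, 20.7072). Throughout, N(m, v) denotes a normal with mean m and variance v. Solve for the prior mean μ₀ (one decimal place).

With known observation variance, the Normal–Normal posterior has precision τ_n = τ₀ + n/σ² and mean μ_n = (τ₀μ₀ + (n/σ²)x̄)/τ_n.
Here τ₀ = 1/174.7 = 0.005724 and τ_data = 12/281.9 = 0.042568, so τ_n = 0.048292.
Rearranging for μ₀: μ₀ = (μ_n·τ_n − τ_data·x̄)/τ₀ = (342.1981·0.048292 − 0.042568·361.4) / 0.005724 = 1.141355/0.005724 ≈ 199.4.

μ₀ = 199.4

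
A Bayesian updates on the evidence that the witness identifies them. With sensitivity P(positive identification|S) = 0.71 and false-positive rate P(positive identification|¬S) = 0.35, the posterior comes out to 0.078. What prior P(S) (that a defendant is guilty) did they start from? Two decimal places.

Bayes' rule in odds form gives O(S|E) = O(S)·[P(E|S)/P(E|¬S)], hence O(S) = O(S|E)/LR.
Posterior odds = 0.078/(1−0.078) = 0.0846. LR = 0.71/0.35 = 2.0286.
Prior odds = 0.0846/2.0286 = 0.0417, so P(S) = 0.0417/(1+0.0417) ≈ 0.04.

P(S) = 0.04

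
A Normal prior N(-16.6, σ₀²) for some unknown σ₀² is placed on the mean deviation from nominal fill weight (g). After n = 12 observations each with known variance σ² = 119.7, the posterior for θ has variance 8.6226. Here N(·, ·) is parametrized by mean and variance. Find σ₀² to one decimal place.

σ₀² = 63.6

For the Normal–Normal model with known σ², precisions add: τ_n = τ₀ + n/σ².
So 1/σ₀² = 1/8.6226 − 12/119.7 = 0.115974 − 0.100251 = 0.015723.
Hence σ₀² = 1/0.015723 ≈ 63.6.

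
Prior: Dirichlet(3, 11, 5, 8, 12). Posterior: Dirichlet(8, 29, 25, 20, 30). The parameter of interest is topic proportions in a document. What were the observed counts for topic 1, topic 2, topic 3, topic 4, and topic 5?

counts (5, 18, 20, 12, 18)

For a Dirichlet(α) prior with multinomial counts c, the posterior is Dirichlet(α + c) componentwise.
Counts are posterior − prior componentwise: 8−3=5, 29−11=18, 25−5=20, 20−8=12, 30−12=18.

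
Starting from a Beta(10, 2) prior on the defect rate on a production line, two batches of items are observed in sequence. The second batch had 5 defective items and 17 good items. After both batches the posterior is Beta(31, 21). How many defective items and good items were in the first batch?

16 defective items and 2 good items

Because Beta–binomial updating is additive in the counts, the combined data contributed (α_post−α_prior, β_post−β_prior) successes and failures.
Total across both batches: 31−10=21 defective items, 21−2=19 good items.
Subtract the second batch: 21−5=16 defective items and 19−17=2 good items.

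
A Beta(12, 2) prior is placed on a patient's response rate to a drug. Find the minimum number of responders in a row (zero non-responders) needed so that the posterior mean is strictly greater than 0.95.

k = 27

After k responders and 0 non-responders the posterior is Beta(12+k, 2), with mean (12+k)/(12+2+k).
Set (12+k)/(14+k) > 0.95 and solve: k > (0.95·14 − 12)/(1 − 0.95) = 26.000.
The smallest integer exceeding 26.000 is 27.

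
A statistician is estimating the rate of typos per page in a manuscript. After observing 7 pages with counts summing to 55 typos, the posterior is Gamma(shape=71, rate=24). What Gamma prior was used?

Gamma–Poisson conjugacy: posterior shape = α + Σxᵢ, posterior rate = β + n.
So α = 71 − 55 = 16 and β = 24 − 7 = 17.

Gamma(shape=16, rate=17)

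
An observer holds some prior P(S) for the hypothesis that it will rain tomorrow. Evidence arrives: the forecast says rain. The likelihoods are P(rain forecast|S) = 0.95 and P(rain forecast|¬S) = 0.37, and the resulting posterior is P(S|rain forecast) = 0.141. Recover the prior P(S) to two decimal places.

P(S) = 0.06

In odds form, posterior odds = prior odds × likelihood ratio, so prior odds = posterior odds ÷ LR.
Posterior odds = 0.141/(1−0.141) = 0.1641. LR = 0.95/0.37 = 2.5676.
Prior odds = 0.1641/2.5676 = 0.0639, so P(S) = 0.0639/(1+0.0639) ≈ 0.06.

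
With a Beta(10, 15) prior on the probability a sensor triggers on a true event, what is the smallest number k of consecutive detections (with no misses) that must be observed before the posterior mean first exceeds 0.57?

k = 10

After k detections and 0 misses the posterior is Beta(10+k, 15), with mean (10+k)/(10+15+k).
Set (10+k)/(25+k) > 0.57 and solve: k > (0.57·25 − 10)/(1 − 0.57) = 9.884.
The smallest integer exceeding 9.884 is 10.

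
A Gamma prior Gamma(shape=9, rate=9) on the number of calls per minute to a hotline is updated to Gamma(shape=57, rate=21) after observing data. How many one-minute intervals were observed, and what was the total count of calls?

n = 12 one-minute intervals with total 48 calls

Gamma–Poisson conjugacy: posterior shape = α + Σxᵢ, posterior rate = β + n.
Matching: Σxᵢ = 57 − 9 = 48 and n = 21 − 9 = 12.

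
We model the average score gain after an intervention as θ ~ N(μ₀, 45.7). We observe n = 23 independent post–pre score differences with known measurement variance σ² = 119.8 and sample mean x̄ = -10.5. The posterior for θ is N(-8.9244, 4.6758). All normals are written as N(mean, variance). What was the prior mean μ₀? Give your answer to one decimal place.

μ₀ = 4.9

With known observation variance, the Normal–Normal posterior has precision τ_n = τ₀ + n/σ² and mean μ_n = (τ₀μ₀ + (n/σ²)x̄)/τ_n.
Here τ₀ = 1/45.7 = 0.021882 and τ_data = 23/119.8 = 0.191987, so τ_n = 0.213869.
Rearranging for μ₀: μ₀ = (μ_n·τ_n − τ_data·x̄)/τ₀ = (-8.9244·0.213869 − 0.191987·-10.5) / 0.021882 = 0.107211/0.021882 ≈ 4.9.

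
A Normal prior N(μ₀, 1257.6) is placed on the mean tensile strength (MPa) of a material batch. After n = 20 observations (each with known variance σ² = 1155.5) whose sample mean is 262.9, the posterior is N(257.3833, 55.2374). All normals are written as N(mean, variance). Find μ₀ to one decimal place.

The posterior mean is a precision-weighted average: μ_n = (τ₀μ₀ + τ_data·x̄)/(τ₀+τ_data), with τ₀=1/σ₀² and τ_data=n/σ².
Here τ₀ = 1/1257.6 = 0.000795 and τ_data = 20/1155.5 = 0.017309, so τ_n = 0.018104.
Rearranging for μ₀: μ₀ = (μ_n·τ_n − τ_data·x̄)/τ₀ = (257.3833·0.018104 − 0.017309·262.9) / 0.000795 = 0.109131/0.000795 ≈ 137.3.

μ₀ = 137.3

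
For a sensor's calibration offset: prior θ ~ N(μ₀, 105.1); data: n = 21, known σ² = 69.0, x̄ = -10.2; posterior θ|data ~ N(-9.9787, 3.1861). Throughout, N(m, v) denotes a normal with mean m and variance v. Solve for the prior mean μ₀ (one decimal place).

μ₀ = -2.9

With known observation variance, the Normal–Normal posterior has precision τ_n = τ₀ + n/σ² and mean μ_n = (τ₀μ₀ + (n/σ²)x̄)/τ_n.
Here τ₀ = 1/105.1 = 0.009515 and τ_data = 21/69.0 = 0.304348, so τ_n = 0.313863.
Rearranging for μ₀: μ₀ = (μ_n·τ_n − τ_data·x̄)/τ₀ = (-9.9787·0.313863 − 0.304348·-10.2) / 0.009515 = -0.027595/0.009515 ≈ -2.9.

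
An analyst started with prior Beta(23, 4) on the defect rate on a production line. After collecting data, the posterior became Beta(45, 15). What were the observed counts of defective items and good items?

22 defective items and 11 good items

Beta is conjugate to the binomial likelihood: posterior = Beta(α+s, β+f).
So s = 45 − 23 = 22 and f = 15 − 4 = 11.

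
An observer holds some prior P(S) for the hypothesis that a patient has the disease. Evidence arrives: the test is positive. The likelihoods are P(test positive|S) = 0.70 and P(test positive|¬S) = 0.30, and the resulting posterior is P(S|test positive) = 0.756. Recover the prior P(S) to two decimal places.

Bayes' rule in odds form gives O(S|E) = O(S)·[P(E|S)/P(E|¬S)], hence O(S) = O(S|E)/LR.
Posterior odds = 0.756/(1−0.756) = 3.0984. LR = 0.70/0.30 = 2.3333.
Prior odds = 3.0984/2.3333 = 1.3279, so P(S) = 1.3279/(1+1.3279) ≈ 0.57.

P(S) = 0.57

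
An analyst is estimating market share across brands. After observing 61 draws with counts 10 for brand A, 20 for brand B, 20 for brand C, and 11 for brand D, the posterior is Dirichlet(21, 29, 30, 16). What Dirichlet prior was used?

Dirichlet(11, 9, 10, 5)

For a Dirichlet(α) prior with multinomial counts c, the posterior is Dirichlet(α + c) componentwise.
Subtract each count from the matching posterior parameter: 21−10=11, 29−20=9, 30−20=10, 16−11=5.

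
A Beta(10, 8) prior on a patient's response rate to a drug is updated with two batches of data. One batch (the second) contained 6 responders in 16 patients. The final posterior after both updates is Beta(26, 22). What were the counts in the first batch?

10 responders and 4 non-responders

Sequential conjugate updates are equivalent to a single update on the pooled data, so total successes = posterior α − prior α and total failures = posterior β − prior β.
Total across both batches: 26−10=16 responders, 22−8=14 non-responders.
Subtract the second batch: 16−6=10 responders and 14−10=4 non-responders.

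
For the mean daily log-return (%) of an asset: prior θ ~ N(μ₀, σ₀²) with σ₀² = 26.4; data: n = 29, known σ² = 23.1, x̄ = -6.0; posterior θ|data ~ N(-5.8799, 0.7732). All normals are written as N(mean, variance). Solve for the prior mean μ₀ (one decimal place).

With known observation variance, the Normal–Normal posterior has precision τ_n = τ₀ + n/σ² and mean μ_n = (τ₀μ₀ + (n/σ²)x̄)/τ_n.
Here τ₀ = 1/26.4 = 0.037879 and τ_data = 29/23.1 = 1.255411, so τ_n = 1.293290.
Rearranging for μ₀: μ₀ = (μ_n·τ_n − τ_data·x̄)/τ₀ = (-5.8799·1.293290 − 1.255411·-6.0) / 0.037879 = -0.071950/0.037879 ≈ -1.9.

μ₀ = -1.9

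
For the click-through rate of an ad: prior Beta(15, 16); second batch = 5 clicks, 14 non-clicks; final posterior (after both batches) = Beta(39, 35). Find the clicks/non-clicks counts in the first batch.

19 clicks and 5 non-clicks

Because Beta–binomial updating is additive in the counts, the combined data contributed (α_post−α_prior, β_post−β_prior) successes and failures.
Total across both batches: 39−15=24 clicks, 35−16=19 non-clicks.
Subtract the second batch: 24−5=19 clicks and 19−14=5 non-clicks.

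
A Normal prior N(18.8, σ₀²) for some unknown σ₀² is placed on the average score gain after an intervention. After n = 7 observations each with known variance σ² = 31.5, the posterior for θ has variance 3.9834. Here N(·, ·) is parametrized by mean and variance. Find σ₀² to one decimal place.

For the Normal–Normal model with known σ², precisions add: τ_n = τ₀ + n/σ².
So 1/σ₀² = 1/3.9834 − 7/31.5 = 0.251042 − 0.222222 = 0.028820.
Hence σ₀² = 1/0.028820 ≈ 34.7.

σ₀² = 34.7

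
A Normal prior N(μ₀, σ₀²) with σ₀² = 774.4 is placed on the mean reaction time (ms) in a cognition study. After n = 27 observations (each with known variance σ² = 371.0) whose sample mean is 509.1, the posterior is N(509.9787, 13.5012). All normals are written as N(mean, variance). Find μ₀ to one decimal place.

μ₀ = 559.5

With known observation variance, the Normal–Normal posterior has precision τ_n = τ₀ + n/σ² and mean μ_n = (τ₀μ₀ + (n/σ²)x̄)/τ_n.
Here τ₀ = 1/774.4 = 0.001291 and τ_data = 27/371.0 = 0.072776, so τ_n = 0.074067.
Rearranging for μ₀: μ₀ = (μ_n·τ_n − τ_data·x̄)/τ₀ = (509.9787·0.074067 − 0.072776·509.1) / 0.001291 = 0.722331/0.001291 ≈ 559.5.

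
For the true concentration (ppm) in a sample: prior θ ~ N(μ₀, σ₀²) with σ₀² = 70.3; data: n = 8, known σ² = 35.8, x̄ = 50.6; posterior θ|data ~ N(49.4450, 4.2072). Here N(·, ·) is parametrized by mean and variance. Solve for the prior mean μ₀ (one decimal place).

μ₀ = 31.3

With known observation variance, the Normal–Normal posterior has precision τ_n = τ₀ + n/σ² and mean μ_n = (τ₀μ₀ + (n/σ²)x̄)/τ_n.
Here τ₀ = 1/70.3 = 0.014225 and τ_data = 8/35.8 = 0.223464, so τ_n = 0.237689.
Rearranging for μ₀: μ₀ = (μ_n·τ_n − τ_data·x̄)/τ₀ = (49.4450·0.237689 − 0.223464·50.6) / 0.014225 = 0.445254/0.014225 ≈ 31.3.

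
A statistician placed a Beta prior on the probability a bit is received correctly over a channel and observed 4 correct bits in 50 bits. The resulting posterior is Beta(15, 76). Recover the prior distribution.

Beta(11, 30)

Beta is conjugate to the binomial likelihood: posterior = Beta(α+s, β+f).
So α = 15 − 4 = 11 and β = 76 − 46 = 30.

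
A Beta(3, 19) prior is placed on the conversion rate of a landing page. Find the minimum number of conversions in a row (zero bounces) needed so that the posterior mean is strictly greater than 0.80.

After k conversions and 0 bounces the posterior is Beta(3+k, 19), with mean (3+k)/(3+19+k).
Set (3+k)/(22+k) > 0.80 and solve: k > (0.80·22 − 3)/(1 − 0.80) = 73.000.
The smallest integer exceeding 73.000 is 74.

k = 74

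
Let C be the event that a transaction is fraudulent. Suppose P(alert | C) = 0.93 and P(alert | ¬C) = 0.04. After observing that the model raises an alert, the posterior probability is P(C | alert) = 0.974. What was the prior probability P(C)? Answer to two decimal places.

Bayes' rule in odds form gives O(C|E) = O(C)·[P(E|C)/P(E|¬C)], hence O(C) = O(C|E)/LR.
Posterior odds = 0.974/(1−0.974) = 37.4615. LR = 0.93/0.04 = 23.2500.
Prior odds = 37.4615/23.2500 = 1.6112, so P(C) = 1.6112/(1+1.6112) ≈ 0.62.

P(C) = 0.62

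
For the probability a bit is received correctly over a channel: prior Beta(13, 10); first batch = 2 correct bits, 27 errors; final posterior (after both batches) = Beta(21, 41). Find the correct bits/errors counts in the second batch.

Because Beta–binomial updating is additive in the counts, the combined data contributed (α_post−α_prior, β_post−β_prior) successes and failures.
Total across both batches: 21−13=8 correct bits, 41−10=31 errors.
Subtract the first batch: 8−2=6 correct bits and 31−27=4 errors.

6 correct bits and 4 errors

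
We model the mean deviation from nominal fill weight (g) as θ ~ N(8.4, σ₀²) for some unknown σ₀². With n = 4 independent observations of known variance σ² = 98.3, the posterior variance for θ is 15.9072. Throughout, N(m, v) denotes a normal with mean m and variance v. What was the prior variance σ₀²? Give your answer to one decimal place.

σ₀² = 45.1

For the Normal–Normal model with known σ², precisions add: τ_n = τ₀ + n/σ².
So 1/σ₀² = 1/15.9072 − 4/98.3 = 0.062865 − 0.040692 = 0.022173.
Hence σ₀² = 1/0.022173 ≈ 45.1.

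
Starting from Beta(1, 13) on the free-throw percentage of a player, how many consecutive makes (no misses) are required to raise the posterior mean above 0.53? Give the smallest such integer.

k = 14

After k makes and 0 misses the posterior is Beta(1+k, 13), with mean (1+k)/(1+13+k).
Set (1+k)/(14+k) > 0.53 and solve: k > (0.53·14 − 1)/(1 − 0.53) = 13.660.
The smallest integer exceeding 13.660 is 14.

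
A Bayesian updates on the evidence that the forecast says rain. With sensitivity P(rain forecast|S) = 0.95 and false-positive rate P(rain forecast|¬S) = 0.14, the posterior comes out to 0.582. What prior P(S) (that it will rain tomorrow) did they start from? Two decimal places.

P(S) = 0.17

Bayes' rule in odds form gives O(S|E) = O(S)·[P(E|S)/P(E|¬S)], hence O(S) = O(S|E)/LR.
Posterior odds = 0.582/(1−0.582) = 1.3923. LR = 0.95/0.14 = 6.7857.
Prior odds = 1.3923/6.7857 = 0.2052, so P(S) = 0.2052/(1+0.2052) ≈ 0.17.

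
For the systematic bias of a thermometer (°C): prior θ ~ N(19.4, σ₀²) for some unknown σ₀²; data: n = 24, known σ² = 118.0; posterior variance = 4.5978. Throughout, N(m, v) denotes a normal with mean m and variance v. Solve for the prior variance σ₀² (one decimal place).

σ₀² = 70.9

Posterior precision equals prior precision plus data precision: 1/σ_n² = 1/σ₀² + n/σ².
So 1/σ₀² = 1/4.5978 − 24/118.0 = 0.217495 − 0.203390 = 0.014105.
Hence σ₀² = 1/0.014105 ≈ 70.9.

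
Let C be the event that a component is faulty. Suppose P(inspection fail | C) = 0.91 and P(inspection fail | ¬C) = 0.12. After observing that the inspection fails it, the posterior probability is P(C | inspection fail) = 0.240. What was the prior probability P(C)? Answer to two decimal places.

In odds form, posterior odds = prior odds × likelihood ratio, so prior odds = posterior odds ÷ LR.
Posterior odds = 0.240/(1−0.240) = 0.3158. LR = 0.91/0.12 = 7.5833.
Prior odds = 0.3158/7.5833 = 0.0416, so P(C) = 0.0416/(1+0.0416) ≈ 0.04.

P(C) = 0.04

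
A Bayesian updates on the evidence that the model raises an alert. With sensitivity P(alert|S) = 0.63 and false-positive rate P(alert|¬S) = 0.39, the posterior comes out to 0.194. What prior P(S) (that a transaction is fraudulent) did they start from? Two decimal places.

Bayes' rule in odds form gives O(S|E) = O(S)·[P(E|S)/P(E|¬S)], hence O(S) = O(S|E)/LR.
Posterior odds = 0.194/(1−0.194) = 0.2407. LR = 0.63/0.39 = 1.6154.
Prior odds = 0.2407/1.6154 = 0.1490, so P(S) = 0.1490/(1+0.1490) ≈ 0.13.

P(S) = 0.13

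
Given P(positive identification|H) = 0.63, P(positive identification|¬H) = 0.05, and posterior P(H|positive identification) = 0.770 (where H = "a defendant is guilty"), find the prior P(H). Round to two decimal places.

P(H) = 0.21

In odds form, posterior odds = prior odds × likelihood ratio, so prior odds = posterior odds ÷ LR.
Posterior odds = 0.770/(1−0.770) = 3.3478. LR = 0.63/0.05 = 12.6000.
Prior odds = 3.3478/12.6000 = 0.2657, so P(H) = 0.2657/(1+0.2657) ≈ 0.21.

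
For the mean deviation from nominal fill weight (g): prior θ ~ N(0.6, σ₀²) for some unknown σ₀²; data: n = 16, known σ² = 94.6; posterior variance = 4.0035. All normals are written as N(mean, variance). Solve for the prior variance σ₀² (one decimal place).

σ₀² = 12.4

Posterior precision equals prior precision plus data precision: 1/σ_n² = 1/σ₀² + n/σ².
So 1/σ₀² = 1/4.0035 − 16/94.6 = 0.249781 − 0.169133 = 0.080648.
Hence σ₀² = 1/0.080648 ≈ 12.4.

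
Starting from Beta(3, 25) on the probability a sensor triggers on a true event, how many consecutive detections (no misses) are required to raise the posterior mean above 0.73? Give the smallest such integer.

After k detections and 0 misses the posterior is Beta(3+k, 25), with mean (3+k)/(3+25+k).
Set (3+k)/(28+k) > 0.73 and solve: k > (0.73·28 − 3)/(1 − 0.73) = 64.593.
The smallest integer exceeding 64.593 is 65, and checking k=65: (68)/(93) = 0.7312 > 0.73.

k = 65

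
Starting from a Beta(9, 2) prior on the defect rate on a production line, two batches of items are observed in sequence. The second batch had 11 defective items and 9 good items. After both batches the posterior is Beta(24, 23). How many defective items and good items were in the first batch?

4 defective items and 12 good items

Sequential conjugate updates are equivalent to a single update on the pooled data, so total successes = posterior α − prior α and total failures = posterior β − prior β.
Total across both batches: 24−9=15 defective items, 23−2=21 good items.
Subtract the second batch: 15−11=4 defective items and 21−9=12 good items.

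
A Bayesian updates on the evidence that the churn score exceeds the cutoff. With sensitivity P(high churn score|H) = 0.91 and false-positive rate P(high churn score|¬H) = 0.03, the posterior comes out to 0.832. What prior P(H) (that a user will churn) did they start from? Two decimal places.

P(H) = 0.14

In odds form, posterior odds = prior odds × likelihood ratio, so prior odds = posterior odds ÷ LR.
Posterior odds = 0.832/(1−0.832) = 4.9524. LR = 0.91/0.03 = 30.3333.
Prior odds = 4.9524/30.3333 = 0.1633, so P(H) = 0.1633/(1+0.1633) ≈ 0.14.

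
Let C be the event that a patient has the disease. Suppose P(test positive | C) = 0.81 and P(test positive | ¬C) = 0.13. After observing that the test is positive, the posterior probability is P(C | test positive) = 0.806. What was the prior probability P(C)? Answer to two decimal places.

P(C) = 0.40

Bayes' rule in odds form gives O(C|E) = O(C)·[P(E|C)/P(E|¬C)], hence O(C) = O(C|E)/LR.
Posterior odds = 0.806/(1−0.806) = 4.1546. LR = 0.81/0.13 = 6.2308.
Prior odds = 4.1546/6.2308 = 0.6668, so P(C) = 0.6668/(1+0.6668) ≈ 0.40.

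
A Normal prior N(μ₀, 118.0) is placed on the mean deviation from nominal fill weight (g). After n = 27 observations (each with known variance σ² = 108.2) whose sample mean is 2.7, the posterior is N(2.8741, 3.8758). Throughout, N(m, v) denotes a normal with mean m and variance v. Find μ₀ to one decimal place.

μ₀ = 8.0

With known observation variance, the Normal–Normal posterior has precision τ_n = τ₀ + n/σ² and mean μ_n = (τ₀μ₀ + (n/σ²)x̄)/τ_n.
Here τ₀ = 1/118.0 = 0.008475 and τ_data = 27/108.2 = 0.249538, so τ_n = 0.258013.
Rearranging for μ₀: μ₀ = (μ_n·τ_n − τ_data·x̄)/τ₀ = (2.8741·0.258013 − 0.249538·2.7) / 0.008475 = 0.067803/0.008475 ≈ 8.0.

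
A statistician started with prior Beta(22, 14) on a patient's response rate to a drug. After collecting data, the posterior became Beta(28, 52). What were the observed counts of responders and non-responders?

A Beta(α, β) prior with s successes and f failures in binomial data gives a Beta(α+s, β+f) posterior.
Match parameters: s=28−22=6, f=52−14=38.

6 responders and 38 non-responders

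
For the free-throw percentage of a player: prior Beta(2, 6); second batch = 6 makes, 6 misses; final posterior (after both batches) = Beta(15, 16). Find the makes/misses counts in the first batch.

Sequential conjugate updates are equivalent to a single update on the pooled data, so total successes = posterior α − prior α and total failures = posterior β − prior β.
Total across both batches: 15−2=13 makes, 16−6=10 misses.
Subtract the second batch: 13−6=7 makes and 10−6=4 misses.

7 makes and 4 misses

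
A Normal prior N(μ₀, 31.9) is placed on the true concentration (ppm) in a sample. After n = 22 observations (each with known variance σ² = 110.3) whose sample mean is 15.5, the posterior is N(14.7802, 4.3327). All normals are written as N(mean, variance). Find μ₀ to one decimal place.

With known observation variance, the Normal–Normal posterior has precision τ_n = τ₀ + n/σ² and mean μ_n = (τ₀μ₀ + (n/σ²)x̄)/τ_n.
Here τ₀ = 1/31.9 = 0.031348 and τ_data = 22/110.3 = 0.199456, so τ_n = 0.230804.
Rearranging for μ₀: μ₀ = (μ_n·τ_n − τ_data·x̄)/τ₀ = (14.7802·0.230804 − 0.199456·15.5) / 0.031348 = 0.319761/0.031348 ≈ 10.2.

μ₀ = 10.2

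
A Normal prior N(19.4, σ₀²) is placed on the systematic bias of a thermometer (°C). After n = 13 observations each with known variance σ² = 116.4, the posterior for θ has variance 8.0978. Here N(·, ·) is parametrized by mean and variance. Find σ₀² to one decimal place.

σ₀² = 84.7

For the Normal–Normal model with known σ², precisions add: τ_n = τ₀ + n/σ².
So 1/σ₀² = 1/8.0978 − 13/116.4 = 0.123490 − 0.111684 = 0.011806.
Hence σ₀² = 1/0.011806 ≈ 84.7.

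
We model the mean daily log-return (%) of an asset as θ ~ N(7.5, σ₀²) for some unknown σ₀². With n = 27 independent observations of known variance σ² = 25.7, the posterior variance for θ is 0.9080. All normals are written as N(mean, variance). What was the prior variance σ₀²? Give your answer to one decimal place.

σ₀² = 19.7

For the Normal–Normal model with known σ², precisions add: τ_n = τ₀ + n/σ².
So 1/σ₀² = 1/0.9080 − 27/25.7 = 1.101322 − 1.050584 = 0.050738.
Hence σ₀² = 1/0.050738 ≈ 19.7.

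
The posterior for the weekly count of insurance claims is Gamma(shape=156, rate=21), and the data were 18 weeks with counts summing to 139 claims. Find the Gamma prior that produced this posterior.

Gamma–Poisson conjugacy: posterior shape = α + Σxᵢ, posterior rate = β + n.
So α = 156 − 139 = 17 and β = 21 − 18 = 3.

Gamma(shape=17, rate=3)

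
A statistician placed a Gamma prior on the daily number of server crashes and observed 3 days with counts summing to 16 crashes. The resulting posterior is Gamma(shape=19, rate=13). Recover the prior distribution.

Gamma(shape=3, rate=10)

A Gamma(α, β) prior (rate parametrization) on a Poisson rate with n observations summing to S gives posterior Gamma(α+S, β+n).
So α = 19 − 16 = 3 and β = 13 − 3 = 10.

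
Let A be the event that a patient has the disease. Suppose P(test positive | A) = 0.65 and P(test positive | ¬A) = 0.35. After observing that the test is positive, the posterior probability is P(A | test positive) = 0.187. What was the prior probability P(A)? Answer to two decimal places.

P(A) = 0.11

In odds form, posterior odds = prior odds × likelihood ratio, so prior odds = posterior odds ÷ LR.
Posterior odds = 0.187/(1−0.187) = 0.2300. LR = 0.65/0.35 = 1.8571.
Prior odds = 0.2300/1.8571 = 0.1238, so P(A) = 0.1238/(1+0.1238) ≈ 0.11.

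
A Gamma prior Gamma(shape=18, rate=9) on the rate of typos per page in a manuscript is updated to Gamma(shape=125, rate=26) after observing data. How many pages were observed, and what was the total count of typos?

Gamma–Poisson conjugacy: posterior shape = α + Σxᵢ, posterior rate = β + n.
Matching: Σxᵢ = 125 − 18 = 107 and n = 26 − 9 = 17.

n = 17 pages with total 107 typos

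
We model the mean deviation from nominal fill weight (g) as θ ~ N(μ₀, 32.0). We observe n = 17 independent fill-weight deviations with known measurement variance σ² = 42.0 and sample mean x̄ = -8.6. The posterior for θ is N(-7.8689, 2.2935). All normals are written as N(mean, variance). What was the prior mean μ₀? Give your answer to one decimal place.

μ₀ = 1.6

With known observation variance, the Normal–Normal posterior has precision τ_n = τ₀ + n/σ² and mean μ_n = (τ₀μ₀ + (n/σ²)x̄)/τ_n.
Here τ₀ = 1/32.0 = 0.031250 and τ_data = 17/42.0 = 0.404762, so τ_n = 0.436012.
Rearranging for μ₀: μ₀ = (μ_n·τ_n − τ_data·x̄)/τ₀ = (-7.8689·0.436012 − 0.404762·-8.6) / 0.031250 = 0.050018/0.031250 ≈ 1.6.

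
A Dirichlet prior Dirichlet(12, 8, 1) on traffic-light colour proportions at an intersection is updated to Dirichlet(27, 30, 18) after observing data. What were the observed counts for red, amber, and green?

For a Dirichlet(α) prior with multinomial counts c, the posterior is Dirichlet(α + c) componentwise.
Counts are posterior − prior componentwise: 27−12=15, 30−8=22, 18−1=17.

counts (15, 22, 17)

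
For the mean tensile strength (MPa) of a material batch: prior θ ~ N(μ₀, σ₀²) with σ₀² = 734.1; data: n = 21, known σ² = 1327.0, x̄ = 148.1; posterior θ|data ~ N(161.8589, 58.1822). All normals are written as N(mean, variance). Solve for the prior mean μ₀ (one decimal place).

With known observation variance, the Normal–Normal posterior has precision τ_n = τ₀ + n/σ² and mean μ_n = (τ₀μ₀ + (n/σ²)x̄)/τ_n.
Here τ₀ = 1/734.1 = 0.001362 and τ_data = 21/1327.0 = 0.015825, so τ_n = 0.017187.
Rearranging for μ₀: μ₀ = (μ_n·τ_n − τ_data·x̄)/τ₀ = (161.8589·0.017187 − 0.015825·148.1) / 0.001362 = 0.438186/0.001362 ≈ 321.7.

μ₀ = 321.7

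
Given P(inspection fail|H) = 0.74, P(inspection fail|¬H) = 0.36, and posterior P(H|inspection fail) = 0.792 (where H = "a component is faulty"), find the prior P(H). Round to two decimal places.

In odds form, posterior odds = prior odds × likelihood ratio, so prior odds = posterior odds ÷ LR.
Posterior odds = 0.792/(1−0.792) = 3.8077. LR = 0.74/0.36 = 2.0556.
Prior odds = 3.8077/2.0556 = 1.8524, so P(H) = 1.8524/(1+1.8524) ≈ 0.65.

P(H) = 0.65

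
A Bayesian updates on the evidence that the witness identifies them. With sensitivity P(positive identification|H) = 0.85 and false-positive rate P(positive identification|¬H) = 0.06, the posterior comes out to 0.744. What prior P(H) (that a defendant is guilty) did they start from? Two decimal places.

P(H) = 0.17

In odds form, posterior odds = prior odds × likelihood ratio, so prior odds = posterior odds ÷ LR.
Posterior odds = 0.744/(1−0.744) = 2.9062. LR = 0.85/0.06 = 14.1667.
Prior odds = 2.9062/14.1667 = 0.2051, so P(H) = 0.2051/(1+0.2051) ≈ 0.17.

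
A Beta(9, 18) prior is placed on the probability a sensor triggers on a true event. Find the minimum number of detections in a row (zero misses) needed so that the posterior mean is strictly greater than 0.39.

k = 3

After k detections and 0 misses the posterior is Beta(9+k, 18), with mean (9+k)/(9+18+k).
Set (9+k)/(27+k) > 0.39 and solve: k > (0.39·27 − 9)/(1 − 0.39) = 2.508.
The smallest integer exceeding 2.508 is 3, and checking k=3: (12)/(30) = 0.4000 > 0.39.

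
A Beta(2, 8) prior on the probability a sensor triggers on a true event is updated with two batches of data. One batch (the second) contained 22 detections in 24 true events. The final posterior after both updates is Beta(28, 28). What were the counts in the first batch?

Because Beta–binomial updating is additive in the counts, the combined data contributed (α_post−α_prior, β_post−β_prior) successes and failures.
Total across both batches: 28−2=26 detections, 28−8=20 misses.
Subtract the second batch: 26−22=4 detections and 20−2=18 misses.

4 detections and 18 misses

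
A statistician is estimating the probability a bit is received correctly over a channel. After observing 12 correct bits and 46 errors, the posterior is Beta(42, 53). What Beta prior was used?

Beta is conjugate to the binomial likelihood: posterior = Beta(α+s, β+f).
So α = 42 − 12 = 30 and β = 53 − 46 = 7.

Beta(30, 7)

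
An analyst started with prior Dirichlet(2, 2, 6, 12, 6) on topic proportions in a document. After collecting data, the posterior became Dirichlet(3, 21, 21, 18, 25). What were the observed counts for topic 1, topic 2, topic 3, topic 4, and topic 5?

counts (1, 19, 15, 6, 19)

For a Dirichlet(α) prior with multinomial counts c, the posterior is Dirichlet(α + c) componentwise.
Counts are posterior − prior componentwise: 3−2=1, 21−2=19, 21−6=15, 18−12=6, 25−6=19.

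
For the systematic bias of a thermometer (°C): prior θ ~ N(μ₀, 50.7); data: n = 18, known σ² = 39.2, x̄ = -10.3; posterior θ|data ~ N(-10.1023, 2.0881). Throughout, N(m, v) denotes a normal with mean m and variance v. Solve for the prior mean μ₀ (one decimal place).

μ₀ = -5.5

With known observation variance, the Normal–Normal posterior has precision τ_n = τ₀ + n/σ² and mean μ_n = (τ₀μ₀ + (n/σ²)x̄)/τ_n.
Here τ₀ = 1/50.7 = 0.019724 and τ_data = 18/39.2 = 0.459184, so τ_n = 0.478908.
Rearranging for μ₀: μ₀ = (μ_n·τ_n − τ_data·x̄)/τ₀ = (-10.1023·0.478908 − 0.459184·-10.3) / 0.019724 = -0.108477/0.019724 ≈ -5.5.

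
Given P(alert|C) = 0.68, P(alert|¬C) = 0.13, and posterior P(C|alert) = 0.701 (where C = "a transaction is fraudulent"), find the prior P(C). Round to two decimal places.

P(C) = 0.31

In odds form, posterior odds = prior odds × likelihood ratio, so prior odds = posterior odds ÷ LR.
Posterior odds = 0.701/(1−0.701) = 2.3445. LR = 0.68/0.13 = 5.2308.
Prior odds = 2.3445/5.2308 = 0.4482, so P(C) = 0.4482/(1+0.4482) ≈ 0.31.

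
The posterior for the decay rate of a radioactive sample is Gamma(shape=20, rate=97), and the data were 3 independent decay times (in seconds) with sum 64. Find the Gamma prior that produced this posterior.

For an exponential likelihood with a Gamma(α, β) prior on the rate, n observations with total T give posterior Gamma(α+n, β+T).
So α = 20 − 3 = 17 and β = 97 − 64 = 33.

Gamma(shape=17, rate=33)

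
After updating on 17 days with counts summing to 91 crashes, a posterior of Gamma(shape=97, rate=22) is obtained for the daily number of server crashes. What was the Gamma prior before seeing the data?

Gamma–Poisson conjugacy: posterior shape = α + Σxᵢ, posterior rate = β + n.
So α = 97 − 91 = 6 and β = 22 − 17 = 5.

Gamma(shape=6, rate=5)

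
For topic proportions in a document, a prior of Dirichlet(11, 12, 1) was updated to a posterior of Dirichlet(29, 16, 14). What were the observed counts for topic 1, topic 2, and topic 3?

counts (18, 4, 13)

For a Dirichlet(α) prior with multinomial counts c, the posterior is Dirichlet(α + c) componentwise.
Counts are posterior − prior componentwise: 29−11=18, 16−12=4, 14−1=13.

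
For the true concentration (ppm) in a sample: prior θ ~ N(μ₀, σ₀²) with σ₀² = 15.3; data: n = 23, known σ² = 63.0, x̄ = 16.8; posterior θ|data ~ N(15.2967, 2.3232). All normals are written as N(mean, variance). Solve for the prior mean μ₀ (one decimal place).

μ₀ = 6.9

With known observation variance, the Normal–Normal posterior has precision τ_n = τ₀ + n/σ² and mean μ_n = (τ₀μ₀ + (n/σ²)x̄)/τ_n.
Here τ₀ = 1/15.3 = 0.065359 and τ_data = 23/63.0 = 0.365079, so τ_n = 0.430438.
Rearranging for μ₀: μ₀ = (μ_n·τ_n − τ_data·x̄)/τ₀ = (15.2967·0.430438 − 0.365079·16.8) / 0.065359 = 0.450954/0.065359 ≈ 6.9.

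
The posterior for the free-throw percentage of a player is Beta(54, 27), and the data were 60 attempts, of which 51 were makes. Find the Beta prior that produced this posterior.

Beta(3, 18)

Under Beta–binomial conjugacy the posterior parameters are (α+s, β+f).
Subtract the data counts: 54−51=3, 27−9=18.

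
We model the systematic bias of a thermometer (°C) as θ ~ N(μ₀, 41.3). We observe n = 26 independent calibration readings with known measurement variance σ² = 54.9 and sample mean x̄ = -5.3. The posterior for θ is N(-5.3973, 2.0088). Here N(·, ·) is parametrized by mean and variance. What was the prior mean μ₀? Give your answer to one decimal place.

μ₀ = -7.3

The posterior mean is a precision-weighted average: μ_n = (τ₀μ₀ + τ_data·x̄)/(τ₀+τ_data), with τ₀=1/σ₀² and τ_data=n/σ².
Here τ₀ = 1/41.3 = 0.024213 and τ_data = 26/54.9 = 0.473588, so τ_n = 0.497801.
Rearranging for μ₀: μ₀ = (μ_n·τ_n − τ_data·x̄)/τ₀ = (-5.3973·0.497801 − 0.473588·-5.3) / 0.024213 = -0.176765/0.024213 ≈ -7.3.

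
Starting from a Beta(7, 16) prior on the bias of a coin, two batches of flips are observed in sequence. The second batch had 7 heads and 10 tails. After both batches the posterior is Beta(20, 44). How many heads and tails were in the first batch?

6 heads and 18 tails

Because Beta–binomial updating is additive in the counts, the combined data contributed (α_post−α_prior, β_post−β_prior) successes and failures.
Total across both batches: 20−7=13 heads, 44−16=28 tails.
Subtract the second batch: 13−7=6 heads and 28−10=18 tails.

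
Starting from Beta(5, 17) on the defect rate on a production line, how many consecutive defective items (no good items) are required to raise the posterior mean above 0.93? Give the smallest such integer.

k = 221

After k defective items and 0 good items the posterior is Beta(5+k, 17), with mean (5+k)/(5+17+k).
Set (5+k)/(22+k) > 0.93 and solve: k > (0.93·22 − 5)/(1 − 0.93) = 220.857.
The smallest integer exceeding 220.857 is 221.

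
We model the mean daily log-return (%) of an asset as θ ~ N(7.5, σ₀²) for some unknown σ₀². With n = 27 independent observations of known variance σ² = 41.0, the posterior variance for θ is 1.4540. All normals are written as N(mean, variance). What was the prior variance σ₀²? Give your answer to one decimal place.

For the Normal–Normal model with known σ², precisions add: τ_n = τ₀ + n/σ².
So 1/σ₀² = 1/1.4540 − 27/41.0 = 0.687758 − 0.658537 = 0.029221.
Hence σ₀² = 1/0.029221 ≈ 34.2.

σ₀² = 34.2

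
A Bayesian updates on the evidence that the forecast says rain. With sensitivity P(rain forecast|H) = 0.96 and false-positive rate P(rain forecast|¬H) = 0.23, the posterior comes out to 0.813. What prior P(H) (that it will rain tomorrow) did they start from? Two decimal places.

P(H) = 0.51

Bayes' rule in odds form gives O(H|E) = O(H)·[P(E|H)/P(E|¬H)], hence O(H) = O(H|E)/LR.
Posterior odds = 0.813/(1−0.813) = 4.3476. LR = 0.96/0.23 = 4.1739.
Prior odds = 4.3476/4.1739 = 1.0416, so P(H) = 1.0416/(1+1.0416) ≈ 0.51.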